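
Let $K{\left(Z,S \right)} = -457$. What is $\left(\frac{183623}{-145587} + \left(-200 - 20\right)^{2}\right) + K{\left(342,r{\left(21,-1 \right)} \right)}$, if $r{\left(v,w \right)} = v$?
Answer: $\frac{6979693918}{145587} \approx 47942.0$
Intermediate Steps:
$\left(\frac{183623}{-145587} + \left(-200 - 20\right)^{2}\right) + K{\left(342,r{\left(21,-1 \right)} \right)} = \left(\frac{183623}{-145587} + \left(-200 - 20\right)^{2}\right) - 457 = \left(183623 \left(- \frac{1}{145587}\right) + \left(-220\right)^{2}\right) - 457 = \left(- \frac{183623}{145587} + 48400\right) - 457 = \frac{7046227177}{145587} - 457 = \frac{6979693918}{145587}$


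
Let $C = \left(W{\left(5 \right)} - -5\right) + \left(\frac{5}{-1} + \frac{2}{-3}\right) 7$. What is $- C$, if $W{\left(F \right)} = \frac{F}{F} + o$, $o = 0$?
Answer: $\frac{101}{3} \approx 33.667$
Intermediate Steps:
$W{\left(F \right)} = 1$ ($W{\left(F \right)} = \frac{F}{F} + 0 = 1 + 0 = 1$)
$C = - \frac{101}{3}$ ($C = \left(1 - -5\right) + \left(\frac{5}{-1} + \frac{2}{-3}\right) 7 = \left(1 + 5\right) + \left(5 \left(-1\right) + 2 \left(- \frac{1}{3}\right)\right) 7 = 6 + \left(-5 - \frac{2}{3}\right) 7 = 6 - \frac{119}{3} = - \frac{101}{3} \approx -33.667$)
$- C = \left(-1\right) \left(- \frac{101}{3}\right) = \frac{101}{3}$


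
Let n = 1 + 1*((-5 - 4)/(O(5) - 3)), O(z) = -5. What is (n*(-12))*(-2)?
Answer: 51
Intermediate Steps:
n = 17/8 (n = 1 + 1*((-5 - 4)/(-5 - 3)) = 1 + 1*(-9/(-8)) = 1 + 1*(-9*(-⅛)) = 1 + 1*(9/8) = 1 + 9/8 = 17/8 ≈ 2.1250)
(n*(-12))*(-2) = ((17/8)*(-12))*(-2) = -51/2*(-2) = 51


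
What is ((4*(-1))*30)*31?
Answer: -3720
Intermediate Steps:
((4*(-1))*30)*31 = -4*30*31 = -120*31 = -3720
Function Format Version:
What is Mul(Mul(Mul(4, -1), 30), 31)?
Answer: -3720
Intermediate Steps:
Mul(Mul(Mul(4, -1), 30), 31) = Mul(Mul(-4, 30), 31) = Mul(-120, 31) = -3720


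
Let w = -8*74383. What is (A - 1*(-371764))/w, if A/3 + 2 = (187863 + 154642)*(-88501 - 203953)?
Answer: 75125125013/148766 ≈ 5.0499e+5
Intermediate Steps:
A = -300500871816 (A = -6 + 3*((187863 + 154642)*(-88501 - 203953)) = -6 + 3*(342505*(-292454)) = -6 + 3*(-100166957270) = -6 - 300500871810 = -300500871816)
w = -595064
(A - 1*(-371764))/w = (-300500871816 - 1*(-371764))/(-595064) = (-300500871816 + 371764)*(-1/595064) = -300500500052*(-1/595064) = 75125125013/148766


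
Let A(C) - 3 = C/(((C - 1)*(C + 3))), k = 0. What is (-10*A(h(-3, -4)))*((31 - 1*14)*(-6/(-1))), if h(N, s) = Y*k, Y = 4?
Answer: -3060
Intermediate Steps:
h(N, s) = 0 (h(N, s) = 4*0 = 0)
A(C) = 3 + C/((-1 + C)*(3 + C)) (A(C) = 3 + C/(((C - 1)*(C + 3))) = 3 + C/(((-1 + C)*(3 + C))) = 3 + C*(1/((-1 + C)*(3 + C))) = 3 + C/((-1 + C)*(3 + C)))
(-10*A(h(-3, -4)))*((31 - 1*14)*(-6/(-1))) = (-10*(-9 + 3*0² + 7*0)/(-3 + 0² + 2*0))*((31 - 1*14)*(-6/(-1))) = (-10*(-9 + 3*0 + 0)/(-3 + 0 + 0))*((31 - 14)*(-6*(-1))) = (-10*(-9 + 0 + 0)/(-3))*(17*6) = -(-10)*(-9)/3*102 = -10*3*102 = -30*102 = -3060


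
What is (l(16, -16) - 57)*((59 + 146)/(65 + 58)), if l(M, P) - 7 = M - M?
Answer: -250/3 ≈ -83.333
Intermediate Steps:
l(M, P) = 7 (l(M, P) = 7 + (M - M) = 7 + 0 = 7)
(l(16, -16) - 57)*((59 + 146)/(65 + 58)) = (7 - 57)*((59 + 146)/(65 + 58)) = -10250/123 = -50*5/3 = -250/3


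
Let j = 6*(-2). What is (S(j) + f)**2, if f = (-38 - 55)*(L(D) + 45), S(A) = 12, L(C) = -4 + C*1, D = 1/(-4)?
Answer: 228342321/16 ≈ 1.4271e+7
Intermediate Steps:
j = -12
D = -1/4 ≈ -0.25000
L(C) = -4 + C
f = -15159/4 (f = (-38 - 55)*((-4 - 1/4) + 45) = -93*(-17/4 + 45) = -93*163/4 = -15159/4 ≈ -3789.8)
(S(j) + f)**2 = (12 - 15159/4)**2 = (-15111/4)**2 = 228342321/16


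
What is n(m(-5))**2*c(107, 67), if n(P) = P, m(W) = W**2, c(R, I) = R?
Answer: 66875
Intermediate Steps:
n(m(-5))**2*c(107, 67) = ((-5)**2)**2*107 = 25**2*107 = 625*107 = 66875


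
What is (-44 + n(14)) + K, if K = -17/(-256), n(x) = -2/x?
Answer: -78985/1792 ≈ -44.076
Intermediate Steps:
K = 17/256 (K = -17*(-1/256) = 17/256 ≈ 0.066406)
(-44 + n(14)) + K = (-44 - 2/14) + 17/256 = (-44 - 2*1/14) + 17/256 = (-44 - ⅐) + 17/256 = -309/7 + 17/256 = -78985/1792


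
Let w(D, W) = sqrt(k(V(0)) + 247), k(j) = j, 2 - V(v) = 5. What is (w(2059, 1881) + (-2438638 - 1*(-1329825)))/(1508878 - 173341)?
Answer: -1108813/1335537 + 2*sqrt(61)/1335537 ≈ -0.83023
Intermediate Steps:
V(v) = -3 (V(v) = 2 - 1*5 = 2 - 5 = -3)
w(D, W) = 2*sqrt(61) (w(D, W) = sqrt(-3 + 247) = sqrt(244) = 2*sqrt(61))
(w(2059, 1881) + (-2438638 - 1*(-1329825)))/(1508878 - 173341) = (2*sqrt(61) + (-2438638 - 1*(-1329825)))/(1508878 - 173341) = (2*sqrt(61) + (-2438638 + 1329825))/1335537 = (2*sqrt(61) - 1108813)*(1/1335537) = (-1108813 + 2*sqrt(61))*(1/1335537) = -1108813/1335537 + 2*sqrt(61)/1335537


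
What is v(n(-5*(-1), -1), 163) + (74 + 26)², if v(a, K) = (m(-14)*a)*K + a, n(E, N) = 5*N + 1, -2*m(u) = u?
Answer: 5432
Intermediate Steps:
m(u) = -u/2
n(E, N) = 1 + 5*N
v(a, K) = a + 7*K*a (v(a, K) = ((-½*(-14))*a)*K + a = (7*a)*K + a = 7*K*a + a = a + 7*K*a)
v(n(-5*(-1), -1), 163) + (74 + 26)² = (1 + 5*(-1))*(1 + 7*163) + (74 + 26)² = (1 - 5)*(1 + 1141) + 100² = -4*1142 + 10000 = -4568 + 10000 = 5432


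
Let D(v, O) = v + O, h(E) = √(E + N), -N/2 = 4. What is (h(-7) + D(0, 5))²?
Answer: (5 + I*√15)² ≈ 10.0 + 38.73*I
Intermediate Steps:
N = -8 (N = -2*4 = -8)
h(E) = √(-8 + E) (h(E) = √(E - 8) = √(-8 + E))
D(v, O) = O + v
(h(-7) + D(0, 5))² = (√(-8 - 7) + (5 + 0))² = (√(-15) + 5)² = (I*√15 + 5)² = (5 + I*√15)²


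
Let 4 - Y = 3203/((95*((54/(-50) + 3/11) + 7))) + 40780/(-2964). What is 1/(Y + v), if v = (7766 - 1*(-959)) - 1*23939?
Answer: -97071/1475642860 ≈ -6.5782e-5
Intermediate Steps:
v = -15214 (v = (7766 + 959) - 23939 = 8725 - 23939 = -15214)
Y = 1195334/97071 (Y = 4 - (3203/((95*((54/(-50) + 3/11) + 7))) + 40780/(-2964)) = 4 - (3203/((95*((54*(-1/50) + 3*(1/11)) + 7))) + 40780*(-1/2964)) = 4 - (3203/((95*((-27/25 + 3/11) + 7))) - 10195/741) = 4 - (3203/((95*(-222/275 + 7))) - 10195/741) = 4 - (3203/((95*(1703/275))) - 10195/741) = 4 - (3203/(32357/55) - 10195/741) = 4 - (3203*(55/32357) - 10195/741) = 4 - (176165/32357 - 10195/741) = 4 - 1*(-807050/97071) = 4 + 807050/97071 = 1195334/97071 ≈ 12.314)
1/(Y + v) = 1/(1195334/97071 - 15214) = 1/(-1475642860/97071) = -97071/1475642860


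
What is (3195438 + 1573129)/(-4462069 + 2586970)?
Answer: -4768567/1875099 ≈ -2.5431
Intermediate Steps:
(3195438 + 1573129)/(-4462069 + 2586970) = 4768567/(-1875099) = 4768567*(-1/1875099) = -4768567/1875099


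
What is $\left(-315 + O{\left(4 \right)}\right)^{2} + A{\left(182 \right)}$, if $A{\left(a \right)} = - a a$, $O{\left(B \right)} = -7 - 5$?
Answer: $73805$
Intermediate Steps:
$O{\left(B \right)} = -12$
$A{\left(a \right)} = - a^{2}$
$\left(-315 + O{\left(4 \right)}\right)^{2} + A{\left(182 \right)} = \left(-315 - 12\right)^{2} - 182^{2} = \left(-327\right)^{2} - 33124 = 106929 - 33124 = 73805$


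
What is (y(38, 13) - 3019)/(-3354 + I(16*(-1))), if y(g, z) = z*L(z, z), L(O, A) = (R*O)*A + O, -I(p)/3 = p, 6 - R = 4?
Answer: -772/1653 ≈ -0.46703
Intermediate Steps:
R = 2 (R = 6 - 1*4 = 6 - 4 = 2)
I(p) = -3*p
L(O, A) = O + 2*A*O (L(O, A) = (2*O)*A + O = 2*A*O + O = O + 2*A*O)
y(g, z) = z²*(1 + 2*z) (y(g, z) = z*(z*(1 + 2*z)) = z²*(1 + 2*z))
(y(38, 13) - 3019)/(-3354 + I(16*(-1))) = (13²*(1 + 2*13) - 3019)/(-3354 - 48*(-1)) = (169*(1 + 26) - 3019)/(-3354 - 3*(-16)) = (169*27 - 3019)/(-3354 + 48) = (4563 - 3019)/(-3306) = 1544*(-1/3306) = -772/1653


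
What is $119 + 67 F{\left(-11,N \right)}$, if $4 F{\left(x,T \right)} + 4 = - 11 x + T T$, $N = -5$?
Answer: $\frac{4995}{2} \approx 2497.5$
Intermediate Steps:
$F{\left(x,T \right)} = -1 - \frac{11 x}{4} + \frac{T^{2}}{4}$ ($F{\left(x,T \right)} = -1 + \frac{- 11 x + T T}{4} = -1 + \frac{- 11 x + T^{2}}{4} = -1 + \frac{T^{2} - 11 x}{4} = -1 + \left(- \frac{11 x}{4} + \frac{T^{2}}{4}\right) = -1 - \frac{11 x}{4} + \frac{T^{2}}{4}$)
$119 + 67 F{\left(-11,N \right)} = 119 + 67 \left(-1 - - \frac{121}{4} + \frac{\left(-5\right)^{2}}{4}\right) = 119 + 67 \left(-1 + \frac{121}{4} + \frac{1}{4} \cdot 25\right) = 119 + 67 \left(-1 + \frac{121}{4} + \frac{25}{4}\right) = 119 + 67 \cdot \frac{71}{2} = 119 + \frac{4757}{2} = \frac{4995}{2}$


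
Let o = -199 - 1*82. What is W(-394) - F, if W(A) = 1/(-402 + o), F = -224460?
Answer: 153306179/683 ≈ 2.2446e+5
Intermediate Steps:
o = -281 (o = -199 - 82 = -281)
W(A) = -1/683 (W(A) = 1/(-402 - 281) = 1/(-683) = -1/683)
W(-394) - F = -1/683 - 1*(-224460) = -1/683 + 224460 = 153306179/683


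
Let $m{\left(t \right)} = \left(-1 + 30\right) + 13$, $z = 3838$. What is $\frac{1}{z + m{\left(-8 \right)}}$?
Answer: $\frac{1}{3880} \approx 0.00025773$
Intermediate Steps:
$m{\left(t \right)} = 42$ ($m{\left(t \right)} = 29 + 13 = 42$)
$\frac{1}{z + m{\left(-8 \right)}} = \frac{1}{3838 + 42} = \frac{1}{3880}$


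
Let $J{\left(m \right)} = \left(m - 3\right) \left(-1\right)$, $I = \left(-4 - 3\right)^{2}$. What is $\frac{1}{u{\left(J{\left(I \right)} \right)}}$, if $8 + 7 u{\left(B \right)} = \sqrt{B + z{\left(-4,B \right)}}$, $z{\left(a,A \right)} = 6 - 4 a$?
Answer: $- \frac{7}{11} - \frac{7 i \sqrt{6}}{44} \approx -0.63636 - 0.38969 i$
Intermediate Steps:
$I = 49$ ($I = \left(-7\right)^{2} = 49$)
$J{\left(m \right)} = 3 - m$ ($J{\left(m \right)} = \left(-3 + m\right) \left(-1\right) = 3 - m$)
$u{\left(B \right)} = - \frac{8}{7} + \frac{\sqrt{22 + B}}{7}$ ($u{\left(B \right)} = - \frac{8}{7} + \frac{\sqrt{B + \left(6 - -16\right)}}{7} = - \frac{8}{7} + \frac{\sqrt{B + \left(6 + 16\right)}}{7} = - \frac{8}{7} + \frac{\sqrt{B + 22}}{7} = - \frac{8}{7} + \frac{\sqrt{22 + B}}{7}$)
$\frac{1}{u{\left(J{\left(I \right)} \right)}} = \frac{1}{- \frac{8}{7} + \frac{\sqrt{22 + \left(3 - 49\right)}}{7}} = \frac{1}{- \frac{8}{7} + \frac{\sqrt{22 - 46}}{7}} = \frac{1}{- \frac{8}{7} + \frac{\sqrt{-24}}{7}} = \frac{1}{- \frac{8}{7} + \frac{2 i \sqrt{6}}{7}}$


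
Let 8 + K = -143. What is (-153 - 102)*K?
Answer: 38505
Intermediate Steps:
K = -151 (K = -8 - 143 = -151)
(-153 - 102)*K = (-153 - 102)*(-151) = -255*(-151) = 38505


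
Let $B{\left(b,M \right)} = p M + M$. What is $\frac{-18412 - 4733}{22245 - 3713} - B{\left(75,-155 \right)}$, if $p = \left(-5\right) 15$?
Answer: $- \frac{212585185}{18532} \approx -11471.0$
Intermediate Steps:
$p = -75$
$B{\left(b,M \right)} = - 74 M$ ($B{\left(b,M \right)} = - 75 M + M = - 74 M$)
$\frac{-18412 - 4733}{22245 - 3713} - B{\left(75,-155 \right)} = \frac{-18412 - 4733}{22245 - 3713} - \left(-74\right) \left(-155\right) = - \frac{23145}{18532} - 11470 = - \frac{212585185}{18532}$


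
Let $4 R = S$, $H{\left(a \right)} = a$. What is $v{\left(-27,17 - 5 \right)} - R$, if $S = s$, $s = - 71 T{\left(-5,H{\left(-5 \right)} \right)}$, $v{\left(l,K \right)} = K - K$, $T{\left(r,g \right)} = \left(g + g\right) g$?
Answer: $\frac{1775}{2} \approx 887.5$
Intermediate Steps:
$T{\left(r,g \right)} = 2 g^{2}$ ($T{\left(r,g \right)} = 2 g g = 2 g^{2}$)
$v{\left(l,K \right)} = 0$
$s = -3550$ ($s = - 71 \cdot 2 \left(-5\right)^{2} = - 71 \cdot 2 \cdot 25 = \left(-71\right) 50 = -3550$)
$S = -3550$
$R = - \frac{1775}{2}$ ($R = \frac{1}{4} \left(-3550\right) = - \frac{1775}{2} \approx -887.5$)
$v{\left(-27,17 - 5 \right)} - R = 0 - - \frac{1775}{2} = 0 + \frac{1775}{2} = \frac{1775}{2}$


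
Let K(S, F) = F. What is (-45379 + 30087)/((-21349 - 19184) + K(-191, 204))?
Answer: 15292/40329 ≈ 0.37918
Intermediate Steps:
(-45379 + 30087)/((-21349 - 19184) + K(-191, 204)) = (-45379 + 30087)/((-21349 - 19184) + 204) = -15292/(-40533 + 204) = -15292/(-40329) = -15292*(-1/40329) = 15292/40329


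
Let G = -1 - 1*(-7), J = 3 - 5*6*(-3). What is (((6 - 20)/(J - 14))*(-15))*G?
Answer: 1260/79 ≈ 15.949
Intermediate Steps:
J = 93 (J = 3 - 30*(-3) = 3 + 90 = 93)
G = 6 (G = -1 + 7 = 6)
(((6 - 20)/(J - 14))*(-15))*G = (((6 - 20)/(93 - 14))*(-15))*6 = (-14/79*(-15))*6 = (-14*1/79*(-15))*6 = -14/79*(-15)*6 = (210/79)*6 = 1260/79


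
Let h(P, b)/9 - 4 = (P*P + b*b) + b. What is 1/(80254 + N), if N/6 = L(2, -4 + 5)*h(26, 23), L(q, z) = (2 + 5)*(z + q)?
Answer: 1/1477342 ≈ 6.7689e-7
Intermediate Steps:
h(P, b) = 36 + 9*b + 9*P² + 9*b² (h(P, b) = 36 + 9*((P*P + b*b) + b) = 36 + 9*((P² + b²) + b) = 36 + 9*(b + P² + b²) = 36 + (9*b + 9*P² + 9*b²) = 36 + 9*b + 9*P² + 9*b²)
L(q, z) = 7*q + 7*z (L(q, z) = 7*(q + z) = 7*q + 7*z)
N = 1397088 (N = 6*((7*2 + 7*(-4 + 5))*(36 + 9*23 + 9*26² + 9*23²)) = 6*((14 + 7*1)*(36 + 207 + 9*676 + 9*529)) = 6*((14 + 7)*(36 + 207 + 6084 + 4761)) = 6*(21*11088) = 6*232848 = 1397088)
1/(80254 + N) = 1/(80254 + 1397088) = 1/1477342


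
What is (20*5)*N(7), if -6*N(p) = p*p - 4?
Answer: -750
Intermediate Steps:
N(p) = 2/3 - p**2/6 (N(p) = -(p*p - 4)/6 = -(p**2 - 4)/6 = -(-4 + p**2)/6 = 2/3 - p**2/6)
(20*5)*N(7) = (20*5)*(2/3 - 1/6*7**2) = 100*(2/3 - 1/6*49) = 100*(2/3 - 49/6) = 100*(-15/2) = -750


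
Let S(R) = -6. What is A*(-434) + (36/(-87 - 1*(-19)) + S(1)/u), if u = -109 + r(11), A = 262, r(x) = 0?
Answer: -210701803/1853 ≈ -1.1371e+5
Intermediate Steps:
u = -109 (u = -109 + 0 = -109)
A*(-434) + (36/(-87 - 1*(-19)) + S(1)/u) = 262*(-434) + (36/(-87 - 1*(-19)) - 6/(-109)) = -113708 + (36/(-87 + 19) - 6*(-1/109)) = -113708 + (36/(-68) + 6/109) = -113708 + (36*(-1/68) + 6/109) = -113708 + (-9/17 + 6/109) = -113708 - 879/1853 = -210701803/1853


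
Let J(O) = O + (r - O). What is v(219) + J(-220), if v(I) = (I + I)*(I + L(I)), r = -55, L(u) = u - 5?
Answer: 189599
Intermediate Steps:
L(u) = -5 + u
J(O) = -55 (J(O) = O + (-55 - O) = -55)
v(I) = 2*I*(-5 + 2*I) (v(I) = (I + I)*(I + (-5 + I)) = (2*I)*(-5 + 2*I) = 2*I*(-5 + 2*I))
v(219) + J(-220) = 2*219*(-5 + 2*219) - 55 = 2*219*(-5 + 438) - 55 = 2*219*433 - 55 = 189654 - 55 = 189599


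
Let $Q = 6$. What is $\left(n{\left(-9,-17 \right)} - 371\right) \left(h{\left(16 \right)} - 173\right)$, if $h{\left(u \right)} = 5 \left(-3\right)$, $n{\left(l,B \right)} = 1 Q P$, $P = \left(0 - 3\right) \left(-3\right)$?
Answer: $59596$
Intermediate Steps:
$P = 9$ ($P = \left(-3\right) \left(-3\right) = 9$)
$n{\left(l,B \right)} = 54$ ($n{\left(l,B \right)} = 1 \cdot 6 \cdot 9 = 6 \cdot 9 = 54$)
$h{\left(u \right)} = -15$
$\left(n{\left(-9,-17 \right)} - 371\right) \left(h{\left(16 \right)} - 173\right) = \left(54 - 371\right) \left(-15 - 173\right) = \left(-317\right) \left(-188\right) = 59596$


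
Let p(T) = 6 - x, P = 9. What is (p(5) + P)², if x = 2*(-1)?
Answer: 289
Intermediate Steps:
x = -2
p(T) = 8 (p(T) = 6 - 1*(-2) = 6 + 2 = 8)
(p(5) + P)² = (8 + 9)² = 17² = 289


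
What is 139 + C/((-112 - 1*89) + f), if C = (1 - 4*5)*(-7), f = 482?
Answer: 39192/281 ≈ 139.47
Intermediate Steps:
C = 133 (C = (1 - 20)*(-7) = -19*(-7) = 133)
139 + C/((-112 - 1*89) + f) = 139 + 133/((-112 - 1*89) + 482) = 139 + 133/((-112 - 89) + 482) = 139 + 133/(-201 + 482) = 139 + 133/281 = 39192/281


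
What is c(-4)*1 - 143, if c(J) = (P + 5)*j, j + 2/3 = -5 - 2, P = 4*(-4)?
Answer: -176/3 ≈ -58.667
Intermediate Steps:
P = -16
j = -23/3 (j = -⅔ + (-5 - 2) = -⅔ - 7 = -23/3 ≈ -7.6667)
c(J) = 253/3 (c(J) = (-16 + 5)*(-23/3) = -11*(-23/3) = 253/3)
c(-4)*1 - 143 = (253/3)*1 - 143 = 253/3 - 143 = -176/3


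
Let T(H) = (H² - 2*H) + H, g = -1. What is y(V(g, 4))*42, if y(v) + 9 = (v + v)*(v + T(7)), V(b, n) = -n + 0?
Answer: -13146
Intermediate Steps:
V(b, n) = -n
T(H) = H² - H
y(v) = -9 + 2*v*(42 + v) (y(v) = -9 + (v + v)*(v + 7*(-1 + 7)) = -9 + (2*v)*(v + 7*6) = -9 + (2*v)*(v + 42) = -9 + (2*v)*(42 + v) = -9 + 2*v*(42 + v))
y(V(g, 4))*42 = (-9 + 2*(-1*4)² + 84*(-1*4))*42 = (-9 + 2*(-4)² + 84*(-4))*42 = (-9 + 2*16 - 336)*42 = (-9 + 32 - 336)*42 = -313*42 = -13146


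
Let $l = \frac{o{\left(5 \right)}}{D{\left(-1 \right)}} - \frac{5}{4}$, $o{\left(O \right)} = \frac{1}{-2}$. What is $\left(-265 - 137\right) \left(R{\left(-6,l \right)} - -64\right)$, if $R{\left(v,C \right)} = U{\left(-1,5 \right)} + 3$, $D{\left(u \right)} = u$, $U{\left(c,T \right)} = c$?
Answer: $-26532$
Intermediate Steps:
$o{\left(O \right)} = - \frac{1}{2}$
$l = - \frac{3}{4}$ ($l = - \frac{1}{2 \left(-1\right)} - \frac{5}{4} = \left(- \frac{1}{2}\right) \left(-1\right) - \frac{5}{4} = \frac{1}{2} - \frac{5}{4} = - \frac{3}{4} \approx -0.75$)
$R{\left(v,C \right)} = 2$ ($R{\left(v,C \right)} = -1 + 3 = 2$)
$\left(-265 - 137\right) \left(R{\left(-6,l \right)} - -64\right) = \left(-265 - 137\right) \left(2 - -64\right) = - 402 \left(2 + 64\right) = \left(-402\right) 66 = -26532$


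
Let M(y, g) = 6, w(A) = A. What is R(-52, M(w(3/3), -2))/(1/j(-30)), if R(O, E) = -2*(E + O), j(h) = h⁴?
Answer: 74520000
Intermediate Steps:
R(O, E) = -2*E - 2*O
R(-52, M(w(3/3), -2))/(1/j(-30)) = (-2*6 - 2*(-52))/(1/((-30)⁴)) = (-12 + 104)/(1/810000) = 92/(1/810000) = 92*810000 = 74520000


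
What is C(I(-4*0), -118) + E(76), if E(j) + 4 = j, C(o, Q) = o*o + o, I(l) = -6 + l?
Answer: 102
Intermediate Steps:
C(o, Q) = o + o² (C(o, Q) = o² + o = o + o²)
E(j) = -4 + j
C(I(-4*0), -118) + E(76) = (-6 - 4*0)*(1 + (-6 - 4*0)) + (-4 + 76) = (-6 + 0)*(1 + (-6 + 0)) + 72 = -6*(1 - 6) + 72 = -6*(-5) + 72 = 30 + 72 = 102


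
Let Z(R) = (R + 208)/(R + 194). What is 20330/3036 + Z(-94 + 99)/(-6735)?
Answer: 4541156797/678174090 ≈ 6.6962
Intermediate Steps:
Z(R) = (208 + R)/(194 + R)
20330/3036 + Z(-94 + 99)/(-6735) = 20330/3036 + ((208 + (-94 + 99))/(194 + (-94 + 99)))/(-6735) = 20330*(1/3036) + ((208 + 5)/(194 + 5))*(-1/6735) = 10165/1518 + (213/199)*(-1/6735) = 10165/1518 - 71/446755 = 4541156797/678174090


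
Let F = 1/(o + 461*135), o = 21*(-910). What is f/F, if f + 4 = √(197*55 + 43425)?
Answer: -172500 + 86250*√13565 ≈ 9.8729e+6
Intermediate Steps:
o = -19110
f = -4 + 2*√13565 (f = -4 + √(197*55 + 43425) = -4 + √(10835 + 43425) = -4 + √54260 = -4 + 2*√13565 ≈ 228.94)
F = 1/43125 (F = 1/(-19110 + 461*135) = 1/(-19110 + 62235) = 1/43125 ≈ 2.3188e-5)
f/F = (-4 + 2*√13565)/(1/43125) = (-4 + 2*√13565)*43125 = -172500 + 86250*√13565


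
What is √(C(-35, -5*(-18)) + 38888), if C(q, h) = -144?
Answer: 2*√9686 ≈ 196.83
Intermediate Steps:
√(C(-35, -5*(-18)) + 38888) = √(-144 + 38888) = √38744 = 2*√9686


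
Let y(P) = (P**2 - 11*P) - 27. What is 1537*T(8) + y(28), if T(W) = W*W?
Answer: 98817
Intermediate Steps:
T(W) = W**2
y(P) = -27 + P**2 - 11*P
1537*T(8) + y(28) = 1537*8**2 + (-27 + 28**2 - 11*28) = 1537*64 + (-27 + 784 - 308) = 98368 + 449 = 98817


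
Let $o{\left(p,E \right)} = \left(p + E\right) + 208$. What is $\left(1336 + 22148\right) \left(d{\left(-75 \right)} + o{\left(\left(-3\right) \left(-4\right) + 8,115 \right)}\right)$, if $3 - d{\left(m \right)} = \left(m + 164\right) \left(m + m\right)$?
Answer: $321636864$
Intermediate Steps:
$d{\left(m \right)} = 3 - 2 m \left(164 + m\right)$ ($d{\left(m \right)} = 3 - \left(m + 164\right) \left(m + m\right) = 3 - \left(164 + m\right) 2 m = 3 - 2 m \left(164 + m\right)$)
$o{\left(p,E \right)} = 208 + E + p$ ($o{\left(p,E \right)} = \left(E + p\right) + 208 = 208 + E + p$)
$\left(1336 + 22148\right) \left(d{\left(-75 \right)} + o{\left(\left(-3\right) \left(-4\right) + 8,115 \right)}\right) = \left(1336 + 22148\right) \left(\left(3 - -24600 - 2 \left(-75\right)^{2}\right) + \left(208 + 115 + \left(\left(-3\right) \left(-4\right) + 8\right)\right)\right) = 23484 \left(\left(3 + 24600 - 11250\right) + \left(208 + 115 + \left(12 + 8\right)\right)\right) = 23484 \left(\left(3 + 24600 - 11250\right) + \left(208 + 115 + 20\right)\right) = 23484 \left(13353 + 343\right) = 23484 \cdot 13696 = 321636864$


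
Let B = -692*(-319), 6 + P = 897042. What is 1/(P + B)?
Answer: 1/1117784 ≈ 8.9463e-7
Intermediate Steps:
P = 897036 (P = -6 + 897042 = 897036)
B = 220748
1/(P + B) = 1/(897036 + 220748) = 1/1117784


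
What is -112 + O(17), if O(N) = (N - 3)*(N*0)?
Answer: -112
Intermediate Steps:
O(N) = 0 (O(N) = (-3 + N)*0 = 0)
-112 + O(17) = -112 + 0 = -112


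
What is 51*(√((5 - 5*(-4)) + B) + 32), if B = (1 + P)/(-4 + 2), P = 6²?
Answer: 1632 + 51*√26/2 ≈ 1762.0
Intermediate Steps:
P = 36
B = -37/2 (B = (1 + 36)/(-4 + 2) = 37/(-2) = 37*(-½) = -37/2 ≈ -18.500)
51*(√((5 - 5*(-4)) + B) + 32) = 51*(√((5 - 5*(-4)) - 37/2) + 32) = 51*(√((5 + 20) - 37/2) + 32) = 51*(√(25 - 37/2) + 32) = 51*(√(13/2) + 32) = 51*(√26/2 + 32) = 51*(32 + √26/2) = 1632 + 51*√26/2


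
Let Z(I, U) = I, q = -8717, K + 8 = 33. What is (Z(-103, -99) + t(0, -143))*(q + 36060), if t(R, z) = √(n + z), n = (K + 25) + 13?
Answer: -2816329 + 109372*I*√5 ≈ -2.8163e+6 + 2.4456e+5*I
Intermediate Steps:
K = 25 (K = -8 + 33 = 25)
n = 63 (n = (25 + 25) + 13 = 50 + 13 = 63)
t(R, z) = √(63 + z)
(Z(-103, -99) + t(0, -143))*(q + 36060) = (-103 + √(63 - 143))*(-8717 + 36060) = (-103 + √(-80))*27343 = (-103 + 4*I*√5)*27343 = -2816329 + 109372*I*√5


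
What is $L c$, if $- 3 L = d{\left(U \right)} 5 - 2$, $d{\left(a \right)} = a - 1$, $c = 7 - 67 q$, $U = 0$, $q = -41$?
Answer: $6426$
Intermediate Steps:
$c = 2754$ ($c = 7 - -2747 = 7 + 2747 = 2754$)
$d{\left(a \right)} = -1 + a$
$L = \frac{7}{3}$ ($L = - \frac{\left(-1 + 0\right) 5 - 2}{3} = - \frac{\left(-1\right) 5 - 2}{3} = - \frac{-5 - 2}{3} = \left(- \frac{1}{3}\right) \left(-7\right) = \frac{7}{3} \approx 2.3333$)
$L c = \frac{7}{3} \cdot 2754 = 6426$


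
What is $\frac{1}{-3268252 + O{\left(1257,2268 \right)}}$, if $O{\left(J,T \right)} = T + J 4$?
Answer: $- \frac{1}{3260956} \approx -3.0666 \cdot 10^{-7}$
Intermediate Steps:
$O{\left(J,T \right)} = T + 4 J$
$\frac{1}{-3268252 + O{\left(1257,2268 \right)}} = \frac{1}{-3268252 + \left(2268 + 4 \cdot 1257\right)} = \frac{1}{-3268252 + \left(2268 + 5028\right)} = \frac{1}{-3268252 + 7296} = \frac{1}{-3260956} = - \frac{1}{3260956}$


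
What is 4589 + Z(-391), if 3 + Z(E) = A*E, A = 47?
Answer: -13791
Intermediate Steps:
Z(E) = -3 + 47*E
4589 + Z(-391) = 4589 + (-3 + 47*(-391)) = 4589 + (-3 - 18377) = 4589 - 18380 = -13791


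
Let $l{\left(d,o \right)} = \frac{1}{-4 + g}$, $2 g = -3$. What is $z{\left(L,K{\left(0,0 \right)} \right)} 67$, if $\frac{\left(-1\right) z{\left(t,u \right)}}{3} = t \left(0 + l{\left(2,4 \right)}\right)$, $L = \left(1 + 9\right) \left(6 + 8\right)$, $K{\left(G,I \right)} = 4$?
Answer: $\frac{56280}{11} \approx 5116.4$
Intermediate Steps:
$g = - \frac{3}{2}$ ($g = \frac{1}{2} \left(-3\right) = - \frac{3}{2} \approx -1.5$)
$l{\left(d,o \right)} = - \frac{2}{11}$ ($l{\left(d,o \right)} = \frac{1}{-4 - \frac{3}{2}} = \frac{1}{- \frac{11}{2}} = - \frac{2}{11}$)
$L = 140$ ($L = 10 \cdot 14 = 140$)
$z{\left(t,u \right)} = \frac{6 t}{11}$ ($z{\left(t,u \right)} = - 3 t \left(0 - \frac{2}{11}\right) = - 3 t \left(- \frac{2}{11}\right) = - 3 \left(- \frac{2 t}{11}\right) = \frac{6 t}{11}$)
$z{\left(L,K{\left(0,0 \right)} \right)} 67 = \frac{6}{11} \cdot 140 \cdot 67 = \frac{840}{11} \cdot 67 = \frac{56280}{11}$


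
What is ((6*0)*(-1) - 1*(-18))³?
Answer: 5832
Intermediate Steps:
((6*0)*(-1) - 1*(-18))³ = (0*(-1) + 18)³ = (0 + 18)³ = 18³ = 5832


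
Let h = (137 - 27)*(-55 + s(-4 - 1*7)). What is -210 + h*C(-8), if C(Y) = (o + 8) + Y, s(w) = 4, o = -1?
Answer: 5400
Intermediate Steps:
h = -5610 (h = (137 - 27)*(-55 + 4) = 110*(-51) = -5610)
C(Y) = 7 + Y (C(Y) = (-1 + 8) + Y = 7 + Y)
-210 + h*C(-8) = -210 - 5610*(7 - 8) = -210 - 5610*(-1) = -210 + 5610 = 5400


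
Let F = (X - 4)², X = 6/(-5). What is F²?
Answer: 456976/625 ≈ 731.16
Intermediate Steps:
X = -6/5 (X = 6*(-⅕) = -6/5 ≈ -1.2000)
F = 676/25 (F = (-6/5 - 4)² = (-26/5)² = 676/25 ≈ 27.040)
F² = (676/25)² = 456976/625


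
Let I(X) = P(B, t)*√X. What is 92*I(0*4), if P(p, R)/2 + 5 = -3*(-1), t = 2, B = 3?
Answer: 0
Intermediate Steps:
P(p, R) = -4 (P(p, R) = -10 + 2*(-3*(-1)) = -10 + 2*3 = -10 + 6 = -4)
I(X) = -4*√X
92*I(0*4) = 92*(-4*√(0*4)) = 92*(-4*√0) = 92*(-4*0) = 92*0 = 0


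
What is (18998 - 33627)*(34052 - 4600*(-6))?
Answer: -901907108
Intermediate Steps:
(18998 - 33627)*(34052 - 4600*(-6)) = -14629*(34052 + 27600) = -14629*61652 = -901907108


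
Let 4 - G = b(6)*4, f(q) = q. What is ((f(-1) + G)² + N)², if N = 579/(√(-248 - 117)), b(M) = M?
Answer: 70650324/365 - 510678*I*√365/365 ≈ 1.9356e+5 - 26730.0*I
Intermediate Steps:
G = -20 (G = 4 - 6*4 = 4 - 1*24 = 4 - 24 = -20)
N = -579*I*√365/365 (N = 579/(√(-365)) = 579/((I*√365)) = 579*(-I*√365/365) = -579*I*√365/365 ≈ -30.306*I)
((f(-1) + G)² + N)² = ((-1 - 20)² - 579*I*√365/365)² = ((-21)² - 579*I*√365/365)² = (441 - 579*I*√365/365)²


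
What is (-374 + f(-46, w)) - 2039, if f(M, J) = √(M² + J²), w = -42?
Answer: -2413 + 2*√970 ≈ -2350.7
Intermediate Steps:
f(M, J) = √(J² + M²)
(-374 + f(-46, w)) - 2039 = (-374 + √((-42)² + (-46)²)) - 2039 = (-374 + √(1764 + 2116)) - 2039 = (-374 + √3880) - 2039 = (-374 + 2*√970) - 2039 = -2413 + 2*√970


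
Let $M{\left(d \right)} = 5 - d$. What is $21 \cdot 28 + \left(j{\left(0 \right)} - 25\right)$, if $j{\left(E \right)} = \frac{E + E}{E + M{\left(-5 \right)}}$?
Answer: $563$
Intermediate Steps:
$j{\left(E \right)} = \frac{2 E}{10 + E}$ ($j{\left(E \right)} = \frac{E + E}{E + \left(5 - -5\right)} = \frac{2 E}{E + \left(5 + 5\right)} = \frac{2 E}{E + 10} = \frac{2 E}{10 + E}$)
$21 \cdot 28 + \left(j{\left(0 \right)} - 25\right) = 21 \cdot 28 - \left(25 + \frac{0}{10 + 0}\right) = 588 - \left(25 + \frac{0}{10}\right) = 588 - \left(25 + 0 \cdot \frac{1}{10}\right) = 588 + \left(0 - 25\right) = 588 - 25 = 563$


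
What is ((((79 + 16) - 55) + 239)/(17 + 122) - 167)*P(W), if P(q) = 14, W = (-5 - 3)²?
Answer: -321076/139 ≈ -2309.9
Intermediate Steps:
W = 64 (W = (-8)² = 64)
((((79 + 16) - 55) + 239)/(17 + 122) - 167)*P(W) = ((((79 + 16) - 55) + 239)/(17 + 122) - 167)*14 = (((95 - 55) + 239)/139 - 167)*14 = ((40 + 239)*(1/139) - 167)*14 = (279*(1/139) - 167)*14 = (279/139 - 167)*14 = -22934/139*14 = -321076/139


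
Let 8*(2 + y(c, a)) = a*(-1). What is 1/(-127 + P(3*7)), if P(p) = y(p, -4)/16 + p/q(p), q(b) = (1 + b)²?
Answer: -3872/491939 ≈ -0.0078709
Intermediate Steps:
y(c, a) = -2 - a/8 (y(c, a) = -2 + (a*(-1))/8 = -2 + (-a)/8 = -2 - a/8)
P(p) = -3/32 + p/(1 + p)² (P(p) = (-2 - ⅛*(-4))/16 + p/((1 + p)²) = (-2 + ½)*(1/16) + p/(1 + p)² = -3/2*1/16 + p/(1 + p)² = -3/32 + p/(1 + p)²)
1/(-127 + P(3*7)) = 1/(-127 + (-3/32 + (3*7)/(1 + 3*7)²)) = 1/(-127 + (-3/32 + 21/(1 + 21)²)) = 1/(-127 + (-3/32 + 21/22²)) = 1/(-127 + (-3/32 + 21*(1/484))) = 1/(-127 + (-3/32 + 21/484)) = 1/(-127 - 195/3872) = 1/(-491939/3872) = -3872/491939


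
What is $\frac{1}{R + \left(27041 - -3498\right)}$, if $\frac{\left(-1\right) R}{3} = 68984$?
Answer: $- \frac{1}{176413} \approx -5.6685 \cdot 10^{-6}$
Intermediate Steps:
$R = -206952$ ($R = \left(-3\right) 68984 = -206952$)
$\frac{1}{R + \left(27041 - -3498\right)} = \frac{1}{-206952 + \left(27041 - -3498\right)} = \frac{1}{-206952 + \left(27041 + 3498\right)} = \frac{1}{-206952 + 30539} = \frac{1}{-176413} = - \frac{1}{176413}$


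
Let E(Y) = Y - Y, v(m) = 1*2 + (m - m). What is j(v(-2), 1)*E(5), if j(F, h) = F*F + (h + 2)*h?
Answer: 0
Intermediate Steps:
v(m) = 2 (v(m) = 2 + 0 = 2)
E(Y) = 0
j(F, h) = F**2 + h*(2 + h) (j(F, h) = F**2 + (2 + h)*h = F**2 + h*(2 + h))
j(v(-2), 1)*E(5) = (2**2 + 1**2 + 2*1)*0 = (4 + 1 + 2)*0 = 7*0 = 0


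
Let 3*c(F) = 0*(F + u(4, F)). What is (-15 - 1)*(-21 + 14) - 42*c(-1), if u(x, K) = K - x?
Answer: 112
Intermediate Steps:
c(F) = 0 (c(F) = (0*(F + (F - 1*4)))/3 = (0*(F + (F - 4)))/3 = (0*(F + (-4 + F)))/3 = (0*(-4 + 2*F))/3 = (1/3)*0 = 0)
(-15 - 1)*(-21 + 14) - 42*c(-1) = (-15 - 1)*(-21 + 14) - 42*0 = -16*(-7) + 0 = 112 + 0 = 112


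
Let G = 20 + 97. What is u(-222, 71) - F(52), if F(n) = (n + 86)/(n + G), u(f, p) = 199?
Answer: 33493/169 ≈ 198.18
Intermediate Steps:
G = 117
F(n) = (86 + n)/(117 + n) (F(n) = (n + 86)/(n + 117) = (86 + n)/(117 + n))
u(-222, 71) - F(52) = 199 - (86 + 52)/(117 + 52) = 199 - 138/169 = 33493/169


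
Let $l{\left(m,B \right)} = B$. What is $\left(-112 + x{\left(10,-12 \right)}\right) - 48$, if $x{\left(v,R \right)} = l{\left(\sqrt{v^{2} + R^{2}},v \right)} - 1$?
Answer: $-151$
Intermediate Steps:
$x{\left(v,R \right)} = -1 + v$ ($x{\left(v,R \right)} = v - 1 = -1 + v$)
$\left(-112 + x{\left(10,-12 \right)}\right) - 48 = \left(-112 + \left(-1 + 10\right)\right) - 48 = \left(-112 + 9\right) - 48 = -103 - 48 = -151$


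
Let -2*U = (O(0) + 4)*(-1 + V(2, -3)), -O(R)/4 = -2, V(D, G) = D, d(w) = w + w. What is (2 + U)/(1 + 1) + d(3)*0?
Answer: -2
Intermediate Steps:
d(w) = 2*w
O(R) = 8 (O(R) = -4*(-2) = 8)
U = -6 (U = -(8 + 4)*(-1 + 2)/2 = -6 ≈ -6.0000)
(2 + U)/(1 + 1) + d(3)*0 = (2 - 6)/(1 + 1) + (2*3)*0 = -4/2 + 6*0 = -4*½ + 0 = -2 + 0 = -2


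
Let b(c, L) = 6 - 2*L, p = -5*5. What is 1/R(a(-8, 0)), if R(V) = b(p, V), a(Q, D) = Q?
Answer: 1/22 ≈ 0.045455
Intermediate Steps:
p = -25
R(V) = 6 - 2*V
1/R(a(-8, 0)) = 1/(6 - 2*(-8)) = 1/(6 + 16) = 1/22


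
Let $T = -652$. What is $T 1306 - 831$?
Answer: $-852343$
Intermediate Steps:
$T 1306 - 831 = \left(-652\right) 1306 - 831 = -851512 - 831 = -852343$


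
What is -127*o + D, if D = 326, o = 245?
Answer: -30789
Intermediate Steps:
-127*o + D = -127*245 + 326 = -31115 + 326 = -30789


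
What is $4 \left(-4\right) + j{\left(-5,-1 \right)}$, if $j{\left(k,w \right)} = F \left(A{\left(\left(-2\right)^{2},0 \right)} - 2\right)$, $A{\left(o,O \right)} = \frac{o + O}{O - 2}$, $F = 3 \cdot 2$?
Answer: $-40$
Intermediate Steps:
$F = 6$
$A{\left(o,O \right)} = \frac{O + o}{-2 + O}$
$j{\left(k,w \right)} = -24$ ($j{\left(k,w \right)} = 6 \left(\frac{0 + \left(-2\right)^{2}}{-2 + 0} - 2\right) = 6 \left(\frac{0 + 4}{-2} - 2\right) = 6 \left(\left(- \frac{1}{2}\right) 4 - 2\right) = 6 \left(-2 - 2\right) = 6 \left(-4\right) = -24$)
$4 \left(-4\right) + j{\left(-5,-1 \right)} = 4 \left(-4\right) - 24 = -16 - 24 = -40$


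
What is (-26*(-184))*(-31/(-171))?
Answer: 148304/171 ≈ 867.27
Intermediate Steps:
(-26*(-184))*(-31/(-171)) = 4784*(-31*(-1/171)) = 4784*(31/171) = 148304/171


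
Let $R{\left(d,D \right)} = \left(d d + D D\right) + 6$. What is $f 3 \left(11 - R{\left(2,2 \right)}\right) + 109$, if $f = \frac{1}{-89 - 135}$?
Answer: $\frac{24425}{224} \approx 109.04$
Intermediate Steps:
$R{\left(d,D \right)} = 6 + D^{2} + d^{2}$ ($R{\left(d,D \right)} = \left(d^{2} + D^{2}\right) + 6 = \left(D^{2} + d^{2}\right) + 6 = 6 + D^{2} + d^{2}$)
$f = - \frac{1}{224}$ ($f = \frac{1}{-224} = - \frac{1}{224} \approx -0.0044643$)
$f 3 \left(11 - R{\left(2,2 \right)}\right) + 109 = - \frac{3 \left(11 - \left(6 + 2^{2} + 2^{2}\right)\right)}{224} + 109 = - \frac{3 \left(11 - \left(6 + 4 + 4\right)\right)}{224} + 109 = - \frac{3 \left(11 - 14\right)}{224} + 109 = - \frac{3 \left(-3\right)}{224} + 109 = \left(- \frac{1}{224}\right) \left(-9\right) + 109 = \frac{9}{224} + 109 = \frac{24425}{224}$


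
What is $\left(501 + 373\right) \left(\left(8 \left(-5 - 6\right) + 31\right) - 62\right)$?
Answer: $-104006$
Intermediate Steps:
$\left(501 + 373\right) \left(\left(8 \left(-5 - 6\right) + 31\right) - 62\right) = 874 \left(\left(8 \left(-11\right) + 31\right) - 62\right) = 874 \left(\left(-88 + 31\right) - 62\right) = 874 \left(-57 - 62\right) = 874 \left(-119\right) = -104006$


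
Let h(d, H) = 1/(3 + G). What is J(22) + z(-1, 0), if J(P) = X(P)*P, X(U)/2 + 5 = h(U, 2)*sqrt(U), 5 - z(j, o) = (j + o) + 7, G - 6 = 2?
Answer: -221 + 4*sqrt(22) ≈ -202.24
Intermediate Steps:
G = 8 (G = 6 + 2 = 8)
h(d, H) = 1/11 (h(d, H) = 1/(3 + 8) = 1/11)
z(j, o) = -2 - j - o (z(j, o) = 5 - ((j + o) + 7) = 5 - (7 + j + o) = 5 + (-7 - j - o) = -2 - j - o)
X(U) = -10 + 2*sqrt(U)/11 (X(U) = -10 + 2*(sqrt(U)/11) = -10 + 2*sqrt(U)/11)
J(P) = P*(-10 + 2*sqrt(P)/11) (J(P) = (-10 + 2*sqrt(P)/11)*P = P*(-10 + 2*sqrt(P)/11))
J(22) + z(-1, 0) = (2/11)*22*(-55 + sqrt(22)) + (-2 - 1*(-1) - 1*0) = (-220 + 4*sqrt(22)) + (-2 + 1 + 0) = (-220 + 4*sqrt(22)) - 1 = -221 + 4*sqrt(22)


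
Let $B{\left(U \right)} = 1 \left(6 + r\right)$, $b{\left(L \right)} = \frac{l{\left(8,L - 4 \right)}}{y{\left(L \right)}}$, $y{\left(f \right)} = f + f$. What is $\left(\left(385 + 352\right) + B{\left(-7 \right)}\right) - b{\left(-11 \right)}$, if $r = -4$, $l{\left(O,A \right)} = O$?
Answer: $\frac{8133}{11} \approx 739.36$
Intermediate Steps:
$y{\left(f \right)} = 2 f$
$b{\left(L \right)} = \frac{4}{L}$ ($b{\left(L \right)} = \frac{8}{2 L} = 8 \frac{1}{2 L} = \frac{4}{L}$)
$B{\left(U \right)} = 2$ ($B{\left(U \right)} = 1 \left(6 - 4\right) = 1 \cdot 2 = 2$)
$\left(\left(385 + 352\right) + B{\left(-7 \right)}\right) - b{\left(-11 \right)} = \left(\left(385 + 352\right) + 2\right) - \frac{4}{-11} = \left(737 + 2\right) - 4 \left(- \frac{1}{11}\right) = 739 - - \frac{4}{11} = 739 + \frac{4}{11} = \frac{8133}{11}$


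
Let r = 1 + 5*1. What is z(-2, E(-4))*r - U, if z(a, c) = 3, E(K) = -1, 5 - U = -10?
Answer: 3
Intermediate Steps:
U = 15 (U = 5 - 1*(-10) = 5 + 10 = 15)
r = 6 (r = 1 + 5 = 6)
z(-2, E(-4))*r - U = 3*6 - 1*15 = 18 - 15 = 3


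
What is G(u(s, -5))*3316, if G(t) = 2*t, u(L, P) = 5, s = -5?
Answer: 33160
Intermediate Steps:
G(u(s, -5))*3316 = (2*5)*3316 = 10*3316 = 33160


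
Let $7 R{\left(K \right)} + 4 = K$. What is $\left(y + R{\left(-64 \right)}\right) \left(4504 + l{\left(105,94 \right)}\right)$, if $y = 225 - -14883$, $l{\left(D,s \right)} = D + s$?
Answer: $\frac{497050664}{7} \approx 7.1007 \cdot 10^{7}$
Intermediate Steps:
$R{\left(K \right)} = - \frac{4}{7} + \frac{K}{7}$
$y = 15108$ ($y = 225 + 14883 = 15108$)
$\left(y + R{\left(-64 \right)}\right) \left(4504 + l{\left(105,94 \right)}\right) = \left(15108 + \left(- \frac{4}{7} + \frac{1}{7} \left(-64\right)\right)\right) \left(4504 + \left(105 + 94\right)\right) = \left(15108 - \frac{68}{7}\right) \left(4504 + 199\right) = \left(15108 - \frac{68}{7}\right) 4703 = \frac{105688}{7} \cdot 4703 = \frac{497050664}{7}$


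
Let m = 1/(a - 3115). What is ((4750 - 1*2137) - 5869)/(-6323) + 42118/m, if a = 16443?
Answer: 3549407858648/6323 ≈ 5.6135e+8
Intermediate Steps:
m = 1/13328 (m = 1/(16443 - 3115) = 1/13328 ≈ 7.5030e-5)
((4750 - 1*2137) - 5869)/(-6323) + 42118/m = ((4750 - 1*2137) - 5869)/(-6323) + 42118/(1/13328) = ((4750 - 2137) - 5869)*(-1/6323) + 42118*13328 = (2613 - 5869)*(-1/6323) + 561348704 = -3256*(-1/6323) + 561348704 = 3256/6323 + 561348704 = 3549407858648/6323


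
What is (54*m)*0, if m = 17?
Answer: 0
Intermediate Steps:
(54*m)*0 = (54*17)*0 = 918*0 = 0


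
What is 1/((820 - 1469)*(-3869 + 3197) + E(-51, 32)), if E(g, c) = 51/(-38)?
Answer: 38/16572813 ≈ 2.2929e-6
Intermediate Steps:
E(g, c) = -51/38 (E(g, c) = 51*(-1/38) = -51/38)
1/((820 - 1469)*(-3869 + 3197) + E(-51, 32)) = 1/((820 - 1469)*(-3869 + 3197) - 51/38) = 1/(-649*(-672) - 51/38) = 1/(436128 - 51/38) = 1/(16572813/38) = 38/16572813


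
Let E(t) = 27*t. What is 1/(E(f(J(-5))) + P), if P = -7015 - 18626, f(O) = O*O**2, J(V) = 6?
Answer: -1/19809 ≈ -5.0482e-5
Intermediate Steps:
f(O) = O**3
P = -25641
1/(E(f(J(-5))) + P) = 1/(27*6**3 - 25641) = 1/(27*216 - 25641) = 1/(5832 - 25641) = 1/(-19809) = -1/19809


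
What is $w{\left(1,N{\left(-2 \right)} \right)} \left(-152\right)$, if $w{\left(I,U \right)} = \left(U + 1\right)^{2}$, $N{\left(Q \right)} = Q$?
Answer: $-152$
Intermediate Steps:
$w{\left(I,U \right)} = \left(1 + U\right)^{2}$
$w{\left(1,N{\left(-2 \right)} \right)} \left(-152\right) = \left(1 - 2\right)^{2} \left(-152\right) = \left(-1\right)^{2} \left(-152\right) = 1 \left(-152\right) = -152$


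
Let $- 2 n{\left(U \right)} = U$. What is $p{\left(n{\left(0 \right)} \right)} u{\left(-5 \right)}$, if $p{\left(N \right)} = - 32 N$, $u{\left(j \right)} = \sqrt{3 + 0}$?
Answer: $0$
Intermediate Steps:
$n{\left(U \right)} = - \frac{U}{2}$
$u{\left(j \right)} = \sqrt{3}$
$p{\left(n{\left(0 \right)} \right)} u{\left(-5 \right)} = - 32 \left(\left(- \frac{1}{2}\right) 0\right) \sqrt{3} = \left(-32\right) 0 \sqrt{3} = 0 \sqrt{3} = 0$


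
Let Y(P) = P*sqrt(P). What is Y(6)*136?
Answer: 816*sqrt(6) ≈ 1998.8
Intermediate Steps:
Y(P) = P**(3/2)
Y(6)*136 = 6**(3/2)*136 = (6*sqrt(6))*136 = 816*sqrt(6)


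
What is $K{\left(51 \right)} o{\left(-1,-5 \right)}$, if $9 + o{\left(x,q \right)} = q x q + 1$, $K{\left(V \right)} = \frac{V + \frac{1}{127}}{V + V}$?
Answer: $- \frac{35629}{2159} \approx -16.503$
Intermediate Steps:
$K{\left(V \right)} = \frac{\frac{1}{127} + V}{2 V}$ ($K{\left(V \right)} = \frac{V + \frac{1}{127}}{2 V} = \left(\frac{1}{127} + V\right) \frac{1}{2 V} = \frac{\frac{1}{127} + V}{2 V}$)
$o{\left(x,q \right)} = -8 + x q^{2}$ ($o{\left(x,q \right)} = -9 + \left(q x q + 1\right) = -9 + \left(x q^{2} + 1\right) = -9 + \left(1 + x q^{2}\right) = -8 + x q^{2}$)
$K{\left(51 \right)} o{\left(-1,-5 \right)} = \frac{1 + 127 \cdot 51}{254 \cdot 51} \left(-8 - \left(-5\right)^{2}\right) = \frac{1}{254} \cdot \frac{1}{51} \left(1 + 6477\right) \left(-8 - 25\right) = \frac{1}{254} \cdot \frac{1}{51} \cdot 6478 \left(-8 - 25\right) = \frac{3239}{6477} \left(-33\right) = - \frac{35629}{2159}$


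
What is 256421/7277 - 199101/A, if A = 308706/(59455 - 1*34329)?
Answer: -6054141138146/374408927 ≈ -16170.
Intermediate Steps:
A = 154353/12563 (A = 308706/(59455 - 34329) = 308706/25126 = 308706*(1/25126) = 154353/12563 ≈ 12.286)
256421/7277 - 199101/A = 256421/7277 - 199101/154353/12563 = 256421*(1/7277) - 199101*12563/154353 = 256421/7277 - 833768621/51451 = -6054141138146/374408927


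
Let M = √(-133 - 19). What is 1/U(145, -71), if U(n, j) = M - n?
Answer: -145/21177 - 2*I*√38/21177 ≈ -0.0068471 - 0.00058218*I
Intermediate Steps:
M = 2*I*√38 (M = √(-152) = 2*I*√38 ≈ 12.329*I)
U(n, j) = -n + 2*I*√38 (U(n, j) = 2*I*√38 - n = -n + 2*I*√38)
1/U(145, -71) = 1/(-1*145 + 2*I*√38) = 1/(-145 + 2*I*√38)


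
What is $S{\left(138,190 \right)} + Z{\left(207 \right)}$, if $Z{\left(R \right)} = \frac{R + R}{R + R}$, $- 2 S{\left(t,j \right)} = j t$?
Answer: $-13109$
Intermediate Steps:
$S{\left(t,j \right)} = - \frac{j t}{2}$
$Z{\left(R \right)} = 1$ ($Z{\left(R \right)} = \frac{2 R}{2 R} = 2 R \frac{1}{2 R} = 1$)
$S{\left(138,190 \right)} + Z{\left(207 \right)} = \left(- \frac{1}{2}\right) 190 \cdot 138 + 1 = -13110 + 1 = -13109$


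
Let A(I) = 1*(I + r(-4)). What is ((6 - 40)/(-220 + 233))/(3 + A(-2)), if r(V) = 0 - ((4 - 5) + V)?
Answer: -17/39 ≈ -0.43590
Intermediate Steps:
r(V) = 1 - V (r(V) = 0 - (-1 + V) = 0 + (1 - V) = 1 - V)
A(I) = 5 + I (A(I) = 1*(I + (1 - 1*(-4))) = 1*(I + (1 + 4)) = 1*(I + 5) = 1*(5 + I) = 5 + I)
((6 - 40)/(-220 + 233))/(3 + A(-2)) = ((6 - 40)/(-220 + 233))/(3 + (5 - 2)) = (-34/13)/(3 + 3) = (-34*1/13)/6 = (⅙)*(-34/13) = -17/39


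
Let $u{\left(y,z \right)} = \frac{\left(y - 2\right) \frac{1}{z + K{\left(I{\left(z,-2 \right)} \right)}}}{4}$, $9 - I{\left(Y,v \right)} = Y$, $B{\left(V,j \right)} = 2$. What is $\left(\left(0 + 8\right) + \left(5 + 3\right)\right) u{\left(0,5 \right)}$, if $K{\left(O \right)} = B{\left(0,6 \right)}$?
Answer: $- \frac{8}{7} \approx -1.1429$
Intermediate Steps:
$I{\left(Y,v \right)} = 9 - Y$
$K{\left(O \right)} = 2$
$u{\left(y,z \right)} = \frac{-2 + y}{4 \left(2 + z\right)}$ ($u{\left(y,z \right)} = \frac{\left(y - 2\right) \frac{1}{z + 2}}{4} = \frac{-2 + y}{2 + z} \frac{1}{4} = \frac{-2 + y}{4 \left(2 + z\right)}$)
$\left(\left(0 + 8\right) + \left(5 + 3\right)\right) u{\left(0,5 \right)} = \left(\left(0 + 8\right) + \left(5 + 3\right)\right) \frac{-2 + 0}{4 \left(2 + 5\right)} = \left(8 + 8\right) \frac{1}{4} \cdot \frac{1}{7} \left(-2\right) = 16 \cdot \frac{1}{4} \cdot \frac{1}{7} \left(-2\right) = 16 \left(- \frac{1}{14}\right) = - \frac{8}{7}$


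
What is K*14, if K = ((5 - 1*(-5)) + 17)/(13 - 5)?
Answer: 189/4 ≈ 47.250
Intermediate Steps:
K = 27/8 (K = ((5 + 5) + 17)/8 = (10 + 17)*(⅛) = 27*(⅛) = 27/8 ≈ 3.3750)
K*14 = (27/8)*14 = 189/4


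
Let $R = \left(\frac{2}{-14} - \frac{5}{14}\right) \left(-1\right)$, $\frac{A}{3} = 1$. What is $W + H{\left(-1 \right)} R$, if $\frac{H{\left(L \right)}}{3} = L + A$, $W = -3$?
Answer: $0$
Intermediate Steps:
$A = 3$ ($A = 3 \cdot 1 = 3$)
$H{\left(L \right)} = 9 + 3 L$ ($H{\left(L \right)} = 3 \left(L + 3\right) = 3 \left(3 + L\right) = 9 + 3 L$)
$R = \frac{1}{2}$ ($R = \left(2 \left(- \frac{1}{14}\right) - \frac{5}{14}\right) \left(-1\right) = \left(- \frac{1}{7} - \frac{5}{14}\right) \left(-1\right) = \left(- \frac{1}{2}\right) \left(-1\right) = \frac{1}{2} \approx 0.5$)
$W + H{\left(-1 \right)} R = -3 + \left(9 + 3 \left(-1\right)\right) \frac{1}{2} = -3 + \left(9 - 3\right) \frac{1}{2} = -3 + 6 \cdot \frac{1}{2} = -3 + 3 = 0$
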